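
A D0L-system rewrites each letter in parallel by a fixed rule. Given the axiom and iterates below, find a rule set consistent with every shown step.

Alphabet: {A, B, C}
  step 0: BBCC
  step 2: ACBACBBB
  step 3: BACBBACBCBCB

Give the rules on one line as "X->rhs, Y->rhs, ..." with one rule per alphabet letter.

  step 2 ⇒ step 3: ACBACBBB ⇒ B·A·CB·B·A·CB·CB·CB
    A ↦ B
    B ↦ CB
    C ↦ A

A->B, B->CB, C->A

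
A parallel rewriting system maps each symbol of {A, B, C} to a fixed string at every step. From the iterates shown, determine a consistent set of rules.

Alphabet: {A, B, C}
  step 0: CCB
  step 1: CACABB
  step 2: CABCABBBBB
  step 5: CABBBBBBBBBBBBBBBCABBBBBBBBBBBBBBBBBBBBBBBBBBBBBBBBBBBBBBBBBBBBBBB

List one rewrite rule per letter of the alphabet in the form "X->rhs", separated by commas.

A->B, B->BB, C->CA

  step 1 ⇒ step 2: CACABB ⇒ CA·B·CA·B·BB·BB
    A ↦ B
    B ↦ BB
    C ↦ CA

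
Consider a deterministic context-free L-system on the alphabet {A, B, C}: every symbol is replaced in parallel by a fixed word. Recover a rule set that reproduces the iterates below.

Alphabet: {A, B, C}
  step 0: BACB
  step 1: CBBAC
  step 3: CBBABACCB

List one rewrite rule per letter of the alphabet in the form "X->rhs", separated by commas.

  step 0 ⇒ step 1: BACB ⇒ C·B·BA·C
    A ↦ B
    B ↦ C
    C ↦ BA

A->B, B->C, C->BA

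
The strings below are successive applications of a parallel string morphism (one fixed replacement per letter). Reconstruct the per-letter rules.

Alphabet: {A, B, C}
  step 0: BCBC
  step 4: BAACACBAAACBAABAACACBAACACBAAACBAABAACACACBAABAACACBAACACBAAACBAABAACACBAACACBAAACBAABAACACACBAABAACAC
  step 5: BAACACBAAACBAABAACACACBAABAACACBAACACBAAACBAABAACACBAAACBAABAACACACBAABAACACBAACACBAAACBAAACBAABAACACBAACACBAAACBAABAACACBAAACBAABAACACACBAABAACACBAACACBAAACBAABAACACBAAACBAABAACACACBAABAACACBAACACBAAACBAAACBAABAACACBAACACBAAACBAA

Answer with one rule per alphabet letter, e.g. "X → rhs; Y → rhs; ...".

  step 4 ⇒ step 5: BAACACBAAACBAABAACACBAACACBAAACBAABAACACACBAABAACACBAACACBAAACBAABAACACBAACACBAAACBAABAACACACBAABAACAC ⇒ BA·AC·AC·BAA·AC·BAA·BA·AC·AC·AC·BAA·BA·AC·AC·BA·AC·AC·BAA·AC·BAA·BA·AC·AC·BAA·AC·BAA·BA·AC·AC·AC·BAA·BA·AC·AC·BA·AC·AC·BAA·AC·BAA·AC·BAA·BA·AC·AC·BA·AC·AC·BAA·AC·BAA·BA·AC·AC·BAA·AC·BAA·BA·AC·AC·AC·BAA·BA·AC·AC·BA·AC·AC·BAA·AC·BAA·BA·AC·AC·BAA·AC·BAA·BA·AC·AC·AC·BAA·BA·AC·AC·BA·AC·AC·BAA·AC·BAA·AC·BAA·BA·AC·AC·BA·AC·AC·BAA·AC·BAA
    A ↦ AC
    B ↦ BA
    C ↦ BAA

A->AC, B->BA, C->BAA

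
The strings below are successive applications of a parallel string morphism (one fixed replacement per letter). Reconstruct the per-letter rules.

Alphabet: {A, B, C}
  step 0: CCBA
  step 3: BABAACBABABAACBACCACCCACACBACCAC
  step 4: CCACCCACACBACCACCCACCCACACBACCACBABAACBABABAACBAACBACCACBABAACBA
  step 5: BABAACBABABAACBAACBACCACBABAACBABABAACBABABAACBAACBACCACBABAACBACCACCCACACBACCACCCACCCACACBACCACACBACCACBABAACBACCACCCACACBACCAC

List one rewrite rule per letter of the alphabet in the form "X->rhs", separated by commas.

  step 4 ⇒ step 5: CCACCCACACBACCACCCACCCACACBACCACBABAACBABABAACBAACBACCACBABAACBA ⇒ BA·BA·AC·BA·BA·BA·AC·BA·AC·BA·CC·AC·BA·BA·AC·BA·BA·BA·AC·BA·BA·BA·AC·BA·AC·BA·CC·AC·BA·BA·AC·BA·CC·AC·CC·AC·AC·BA·CC·AC·CC·AC·CC·AC·AC·BA·CC·AC·AC·BA·CC·AC·BA·BA·AC·BA·CC·AC·CC·AC·AC·BA·CC·AC
    A ↦ AC
    B ↦ CC
    C ↦ BA

A->AC, B->CC, C->BA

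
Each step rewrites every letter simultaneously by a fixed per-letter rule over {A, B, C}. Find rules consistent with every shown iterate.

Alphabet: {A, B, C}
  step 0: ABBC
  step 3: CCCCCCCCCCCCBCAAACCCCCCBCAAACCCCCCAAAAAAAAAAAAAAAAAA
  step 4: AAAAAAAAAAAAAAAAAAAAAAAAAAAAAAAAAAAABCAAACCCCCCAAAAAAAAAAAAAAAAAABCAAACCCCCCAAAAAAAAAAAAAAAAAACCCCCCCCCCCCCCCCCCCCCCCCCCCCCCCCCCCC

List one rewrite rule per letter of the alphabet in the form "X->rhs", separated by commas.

  step 3 ⇒ step 4: CCCCCCCCCCCCBCAAACCCCCCBCAAACCCCCCAAAAAAAAAAAAAAAAAA ⇒ AAA·AAA·AAA·AAA·AAA·AAA·AAA·AAA·AAA·AAA·AAA·AAA·BC·AAA·CC·CC·CC·AAA·AAA·AAA·AAA·AAA·AAA·BC·AAA·CC·CC·CC·AAA·AAA·AAA·AAA·AAA·AAA·CC·CC·CC·CC·CC·CC·CC·CC·CC·CC·CC·CC·CC·CC·CC·CC·CC·CC
    A ↦ CC
    B ↦ BC
    C ↦ AAA

A->CC, B->BC, C->AAA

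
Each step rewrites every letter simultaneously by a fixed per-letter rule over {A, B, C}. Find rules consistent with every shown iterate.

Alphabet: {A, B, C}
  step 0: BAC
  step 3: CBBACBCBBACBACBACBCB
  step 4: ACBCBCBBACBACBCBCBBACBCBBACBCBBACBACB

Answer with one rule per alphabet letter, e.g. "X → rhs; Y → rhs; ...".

A->CBB, B->CB, C->A

  step 3 ⇒ step 4: CBBACBCBBACBACBACBCB ⇒ A·CB·CB·CBB·A·CB·A·CB·CB·CBB·A·CB·CBB·A·CB·CBB·A·CB·A·CB
    A ↦ CBB
    B ↦ CB
    C ↦ A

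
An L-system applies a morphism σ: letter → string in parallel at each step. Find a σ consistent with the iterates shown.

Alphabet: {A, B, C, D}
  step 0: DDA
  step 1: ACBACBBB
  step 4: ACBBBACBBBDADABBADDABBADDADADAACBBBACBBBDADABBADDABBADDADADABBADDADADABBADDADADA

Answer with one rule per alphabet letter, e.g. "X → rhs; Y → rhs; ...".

A->BB, B->DA, C->AD, D->ACB

  step 0 ⇒ step 1: DDA ⇒ ACB·ACB·BB
    A ↦ BB
    D ↦ ACB
    B ↦ DA  (constrained at step 1)
    C ↦ AD  (constrained at step 1)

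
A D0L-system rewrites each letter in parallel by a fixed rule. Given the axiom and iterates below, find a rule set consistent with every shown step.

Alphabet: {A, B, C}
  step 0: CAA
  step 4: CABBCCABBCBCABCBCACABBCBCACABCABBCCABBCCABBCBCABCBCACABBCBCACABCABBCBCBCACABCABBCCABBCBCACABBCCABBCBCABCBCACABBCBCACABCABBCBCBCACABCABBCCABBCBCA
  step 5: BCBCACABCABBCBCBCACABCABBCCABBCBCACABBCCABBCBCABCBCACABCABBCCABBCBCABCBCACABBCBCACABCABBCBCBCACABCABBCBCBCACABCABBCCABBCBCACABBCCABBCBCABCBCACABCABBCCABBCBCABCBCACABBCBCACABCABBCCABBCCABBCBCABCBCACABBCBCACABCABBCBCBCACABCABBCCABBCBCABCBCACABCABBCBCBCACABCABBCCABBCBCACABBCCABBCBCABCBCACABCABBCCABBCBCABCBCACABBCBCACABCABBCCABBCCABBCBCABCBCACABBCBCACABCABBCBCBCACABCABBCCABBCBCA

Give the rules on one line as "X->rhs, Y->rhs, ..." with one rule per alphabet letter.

  step 4 ⇒ step 5: CABBCCABBCBCABCBCACABBCBCACABCABBCCABBCCABBCBCABCBCACABBCBCACABCABBCBCBCACABCABBCCABBCBCACABBCCABBCBCABCBCACABBCBCACABCABBCBCBCACABCABBCCABBCBCA ⇒ BC·BCA·CAB·CAB·BC·BC·BCA·CAB·CAB·BC·CAB·BC·BCA·CAB·BC·CAB·BC·BCA·BC·BCA·CAB·CAB·BC·CAB·BC·BCA·BC·BCA·CAB·BC·BCA·CAB·CAB·BC·BC·BCA·CAB·CAB·BC·BC·BCA·CAB·CAB·BC·CAB·BC·BCA·CAB·BC·CAB·BC·BCA·BC·BCA·CAB·CAB·BC·CAB·BC·BCA·BC·BCA·CAB·BC·BCA·CAB·CAB·BC·CAB·BC·CAB·BC·BCA·BC·BCA·CAB·BC·BCA·CAB·CAB·BC·BC·BCA·CAB·CAB·BC·CAB·BC·BCA·BC·BCA·CAB·CAB·BC·BC·BCA·CAB·CAB·BC·CAB·BC·BCA·CAB·BC·CAB·BC·BCA·BC·BCA·CAB·CAB·BC·CAB·BC·BCA·BC·BCA·CAB·BC·BCA·CAB·CAB·BC·CAB·BC·CAB·BC·BCA·BC·BCA·CAB·BC·BCA·CAB·CAB·BC·BC·BCA·CAB·CAB·BC·CAB·BC·BCA
    A ↦ BCA
    B ↦ CAB
    C ↦ BC

A->BCA, B->CAB, C->BC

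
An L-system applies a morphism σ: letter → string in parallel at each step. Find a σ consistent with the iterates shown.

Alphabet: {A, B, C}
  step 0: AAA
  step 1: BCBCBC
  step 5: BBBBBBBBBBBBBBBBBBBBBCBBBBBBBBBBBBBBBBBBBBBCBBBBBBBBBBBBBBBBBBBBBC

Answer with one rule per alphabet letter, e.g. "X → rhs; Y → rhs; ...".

A->BC, B->BB, C->A

  step 0 ⇒ step 1: AAA ⇒ BC·BC·BC
    A ↦ BC
    B ↦ BB  (constrained at step 1)
    C ↦ A  (constrained at step 1)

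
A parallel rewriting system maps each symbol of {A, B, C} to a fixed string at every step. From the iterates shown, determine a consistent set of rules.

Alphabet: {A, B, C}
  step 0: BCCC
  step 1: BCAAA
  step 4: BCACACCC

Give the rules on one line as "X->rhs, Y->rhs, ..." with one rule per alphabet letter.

A->C, B->BC, C->A

  step 0 ⇒ step 1: BCCC ⇒ BC·A·A·A
    B ↦ BC
    C ↦ A
    A ↦ C  (constrained at step 1)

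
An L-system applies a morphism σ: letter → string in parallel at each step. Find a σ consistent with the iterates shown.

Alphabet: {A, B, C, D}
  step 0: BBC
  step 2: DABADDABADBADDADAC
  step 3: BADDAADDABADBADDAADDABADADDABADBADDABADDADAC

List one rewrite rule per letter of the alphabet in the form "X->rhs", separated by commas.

  step 2 ⇒ step 3: DABADDABADBADDADAC ⇒ BAD·DA·AD·DA·BAD·BAD·DA·AD·DA·BAD·AD·DA·BAD·BAD·DA·BAD·DA·DAC
    A ↦ DA
    B ↦ AD
    C ↦ DAC
    D ↦ BAD

A->DA, B->AD, C->DAC, D->BAD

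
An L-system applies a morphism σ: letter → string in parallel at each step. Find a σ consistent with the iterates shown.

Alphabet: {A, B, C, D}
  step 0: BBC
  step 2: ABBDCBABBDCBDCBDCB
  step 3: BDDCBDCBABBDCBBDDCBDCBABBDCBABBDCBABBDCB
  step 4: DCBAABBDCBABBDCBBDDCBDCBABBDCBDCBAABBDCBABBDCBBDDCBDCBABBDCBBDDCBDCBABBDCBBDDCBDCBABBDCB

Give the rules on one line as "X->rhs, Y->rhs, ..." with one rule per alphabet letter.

A->BD, B->DCB, C->BB, D->A

  step 3 ⇒ step 4: BDDCBDCBABBDCBBDDCBDCBABBDCBABBDCBABBDCB ⇒ DCB·A·A·BB·DCB·A·BB·DCB·BD·DCB·DCB·A·BB·DCB·DCB·A·A·BB·DCB·A·BB·DCB·BD·DCB·DCB·A·BB·DCB·BD·DCB·DCB·A·BB·DCB·BD·DCB·DCB·A·BB·DCB
    A ↦ BD
    B ↦ DCB
    C ↦ BB
    D ↦ A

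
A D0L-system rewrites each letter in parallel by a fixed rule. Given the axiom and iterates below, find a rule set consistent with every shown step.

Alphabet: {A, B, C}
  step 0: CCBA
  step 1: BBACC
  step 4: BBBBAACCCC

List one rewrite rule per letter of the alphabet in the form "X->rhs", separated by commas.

A->CC, B->A, C->B

  step 0 ⇒ step 1: CCBA ⇒ B·B·A·CC
    A ↦ CC
    B ↦ A
    C ↦ B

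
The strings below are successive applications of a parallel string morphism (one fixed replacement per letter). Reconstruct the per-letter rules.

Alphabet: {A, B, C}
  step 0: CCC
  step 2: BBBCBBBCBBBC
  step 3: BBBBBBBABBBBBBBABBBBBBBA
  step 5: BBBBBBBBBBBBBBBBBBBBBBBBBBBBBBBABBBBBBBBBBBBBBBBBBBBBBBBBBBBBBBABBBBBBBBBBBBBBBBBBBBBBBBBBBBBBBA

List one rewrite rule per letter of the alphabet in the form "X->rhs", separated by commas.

  step 2 ⇒ step 3: BBBCBBBCBBBC ⇒ BB·BB·BB·BA·BB·BB·BB·BA·BB·BB·BB·BA
    B ↦ BB
    C ↦ BA
    A ↦ BC  (constrained at step 3)

A->BC, B->BB, C->BA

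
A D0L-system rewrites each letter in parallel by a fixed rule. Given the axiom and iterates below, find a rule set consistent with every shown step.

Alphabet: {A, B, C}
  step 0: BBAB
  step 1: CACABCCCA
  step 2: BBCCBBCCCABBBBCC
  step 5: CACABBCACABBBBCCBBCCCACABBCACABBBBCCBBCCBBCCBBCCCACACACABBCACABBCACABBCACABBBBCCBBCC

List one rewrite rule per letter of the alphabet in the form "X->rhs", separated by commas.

A->BCC, B->CA, C->B

  step 1 ⇒ step 2: CACABCCCA ⇒ B·BCC·B·BCC·CA·B·B·B·BCC
    A ↦ BCC
    B ↦ CA
    C ↦ B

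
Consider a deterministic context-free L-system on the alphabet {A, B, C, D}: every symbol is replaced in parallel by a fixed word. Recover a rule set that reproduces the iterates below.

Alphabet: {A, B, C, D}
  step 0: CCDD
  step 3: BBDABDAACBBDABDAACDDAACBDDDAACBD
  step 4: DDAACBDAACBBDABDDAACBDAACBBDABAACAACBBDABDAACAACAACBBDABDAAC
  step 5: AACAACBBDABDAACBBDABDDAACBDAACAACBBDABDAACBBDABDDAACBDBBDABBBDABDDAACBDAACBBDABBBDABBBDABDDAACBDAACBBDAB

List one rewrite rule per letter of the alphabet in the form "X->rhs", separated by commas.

A->B, B->D, C->DAB, D->AAC

  step 4 ⇒ step 5: DDAACBDAACBBDABDDAACBDAACBBDABAACAACBBDABDAACAACAACBBDABDAAC ⇒ AAC·AAC·B·B·DAB·D·AAC·B·B·DAB·D·D·AAC·B·D·AAC·AAC·B·B·DAB·D·AAC·B·B·DAB·D·D·AAC·B·D·B·B·DAB·B·B·DAB·D·D·AAC·B·D·AAC·B·B·DAB·B·B·DAB·B·B·DAB·D·D·AAC·B·D·AAC·B·B·DAB
    A ↦ B
    B ↦ D
    C ↦ DAB
    D ↦ AAC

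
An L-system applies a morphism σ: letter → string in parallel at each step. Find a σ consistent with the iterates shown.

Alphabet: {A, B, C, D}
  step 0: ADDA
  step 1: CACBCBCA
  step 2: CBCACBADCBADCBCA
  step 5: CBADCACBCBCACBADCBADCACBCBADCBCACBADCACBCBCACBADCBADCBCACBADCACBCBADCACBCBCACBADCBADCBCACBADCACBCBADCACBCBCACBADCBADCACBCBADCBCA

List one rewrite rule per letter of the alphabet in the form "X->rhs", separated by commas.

  step 1 ⇒ step 2: CACBCBCA ⇒ CB·CA·CB·AD·CB·AD·CB·CA
    A ↦ CA
    B ↦ AD
    C ↦ CB
  step 0 ⇒ step 1: ADDA ⇒ CA·CB·CB·CA
    D ↦ CB

A->CA, B->AD, C->CB, D->CB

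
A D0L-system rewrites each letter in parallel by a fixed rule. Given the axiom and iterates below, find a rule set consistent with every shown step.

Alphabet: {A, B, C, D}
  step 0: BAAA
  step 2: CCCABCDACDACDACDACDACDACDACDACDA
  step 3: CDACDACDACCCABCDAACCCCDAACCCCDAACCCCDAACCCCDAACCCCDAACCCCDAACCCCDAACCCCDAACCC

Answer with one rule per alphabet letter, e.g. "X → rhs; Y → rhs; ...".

A->CCC, B->AB, C->CDA, D->A

  step 2 ⇒ step 3: CCCABCDACDACDACDACDACDACDACDACDA ⇒ CDA·CDA·CDA·CCC·AB·CDA·A·CCC·CDA·A·CCC·CDA·A·CCC·CDA·A·CCC·CDA·A·CCC·CDA·A·CCC·CDA·A·CCC·CDA·A·CCC·CDA·A·CCC
    A ↦ CCC
    B ↦ AB
    C ↦ CDA
    D ↦ A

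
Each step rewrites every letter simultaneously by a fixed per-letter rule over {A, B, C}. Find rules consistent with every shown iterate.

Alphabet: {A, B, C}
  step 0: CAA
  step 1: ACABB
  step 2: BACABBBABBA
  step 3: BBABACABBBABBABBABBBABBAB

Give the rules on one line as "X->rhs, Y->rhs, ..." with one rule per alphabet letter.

  step 2 ⇒ step 3: BACABBBABBA ⇒ BBA·B·ACA·B·BBA·BBA·BBA·B·BBA·BBA·B
    A ↦ B
    B ↦ BBA
    C ↦ ACA

A->B, B->BBA, C->ACA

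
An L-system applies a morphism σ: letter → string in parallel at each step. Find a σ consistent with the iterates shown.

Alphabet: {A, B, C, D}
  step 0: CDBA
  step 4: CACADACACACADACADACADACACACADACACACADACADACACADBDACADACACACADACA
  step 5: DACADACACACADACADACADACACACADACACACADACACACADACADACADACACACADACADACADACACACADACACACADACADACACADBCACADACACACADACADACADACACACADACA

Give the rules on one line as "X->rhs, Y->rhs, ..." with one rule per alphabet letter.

A->CA, B->DB, C->DA, D->CA

  step 4 ⇒ step 5: CACADACACACADACADACADACACACADACACACADACADACACADBDACADACACACADACA ⇒ DA·CA·DA·CA·CA·CA·DA·CA·DA·CA·DA·CA·CA·CA·DA·CA·CA·CA·DA·CA·CA·CA·DA·CA·DA·CA·DA·CA·CA·CA·DA·CA·DA·CA·DA·CA·CA·CA·DA·CA·CA·CA·DA·CA·DA·CA·CA·DB·CA·CA·DA·CA·CA·CA·DA·CA·DA·CA·DA·CA·CA·CA·DA·CA
    A ↦ CA
    B ↦ DB
    C ↦ DA
    D ↦ CA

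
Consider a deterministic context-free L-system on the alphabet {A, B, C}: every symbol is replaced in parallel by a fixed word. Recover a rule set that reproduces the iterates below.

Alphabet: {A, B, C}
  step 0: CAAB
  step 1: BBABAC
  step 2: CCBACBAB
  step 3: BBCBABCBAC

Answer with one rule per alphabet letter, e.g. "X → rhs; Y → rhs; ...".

  step 2 ⇒ step 3: CCBACBAB ⇒ B·B·C·BA·B·C·BA·C
    A ↦ BA
    B ↦ C
    C ↦ B

A->BA, B->C, C->B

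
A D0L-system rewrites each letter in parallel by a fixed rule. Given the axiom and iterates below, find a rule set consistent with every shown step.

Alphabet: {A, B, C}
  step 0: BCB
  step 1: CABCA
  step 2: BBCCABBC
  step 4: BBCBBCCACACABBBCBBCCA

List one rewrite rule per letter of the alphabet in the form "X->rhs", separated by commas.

  step 1 ⇒ step 2: CABCA ⇒ B·BC·CA·B·BC
    A ↦ BC
    B ↦ CA
    C ↦ B

A->BC, B->CA, C->B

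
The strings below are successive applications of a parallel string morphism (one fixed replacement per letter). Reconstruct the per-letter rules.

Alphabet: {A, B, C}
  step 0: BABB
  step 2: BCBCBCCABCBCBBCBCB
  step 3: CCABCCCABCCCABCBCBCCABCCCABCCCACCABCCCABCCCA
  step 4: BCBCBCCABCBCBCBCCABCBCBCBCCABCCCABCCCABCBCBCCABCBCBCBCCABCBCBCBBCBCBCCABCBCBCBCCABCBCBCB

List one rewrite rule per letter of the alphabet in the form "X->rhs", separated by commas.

  step 3 ⇒ step 4: CCABCCCABCCCABCBCBCCABCCCABCCCACCABCCCABCCCA ⇒ BC·BC·B·CCA·BC·BC·BC·B·CCA·BC·BC·BC·B·CCA·BC·CCA·BC·CCA·BC·BC·B·CCA·BC·BC·BC·B·CCA·BC·BC·BC·B·BC·BC·B·CCA·BC·BC·BC·B·CCA·BC·BC·BC·B
    A ↦ B
    B ↦ CCA
    C ↦ BC

A->B, B->CCA, C->BC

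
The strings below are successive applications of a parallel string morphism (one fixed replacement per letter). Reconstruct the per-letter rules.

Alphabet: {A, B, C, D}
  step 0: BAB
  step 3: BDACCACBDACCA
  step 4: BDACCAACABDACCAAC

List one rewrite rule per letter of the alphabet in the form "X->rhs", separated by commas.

A->C, B->BD, C->A, D->AC

  step 3 ⇒ step 4: BDACCACBDACCA ⇒ BD·AC·C·A·A·C·A·BD·AC·C·A·A·C
    A ↦ C
    B ↦ BD
    C ↦ A
    D ↦ AC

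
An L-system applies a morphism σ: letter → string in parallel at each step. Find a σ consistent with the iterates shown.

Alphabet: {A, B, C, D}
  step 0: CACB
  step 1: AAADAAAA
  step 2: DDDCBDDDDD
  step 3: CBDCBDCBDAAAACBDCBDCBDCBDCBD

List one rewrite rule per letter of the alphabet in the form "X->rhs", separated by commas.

  step 2 ⇒ step 3: DDDCBDDDDD ⇒ CBD·CBD·CBD·AAA·A·CBD·CBD·CBD·CBD·CBD
    B ↦ A
    C ↦ AAA
    D ↦ CBD
  step 0 ⇒ step 1: CACB ⇒ AAA·D·AAA·A
    A ↦ D

A->D, B->A, C->AAA, D->CBD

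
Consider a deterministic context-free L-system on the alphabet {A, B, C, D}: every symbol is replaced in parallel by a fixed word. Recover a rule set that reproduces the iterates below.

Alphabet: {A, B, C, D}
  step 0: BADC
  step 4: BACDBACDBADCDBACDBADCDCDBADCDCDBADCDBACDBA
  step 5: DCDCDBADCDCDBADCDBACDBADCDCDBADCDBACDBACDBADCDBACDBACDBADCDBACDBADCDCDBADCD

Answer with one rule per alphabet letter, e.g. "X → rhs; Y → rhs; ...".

A->D, B->DC, C->CD, D->BA

  step 4 ⇒ step 5: BACDBACDBADCDBACDBADCDCDBADCDCDBADCDBACDBA ⇒ DC·D·CD·BA·DC·D·CD·BA·DC·D·BA·CD·BA·DC·D·CD·BA·DC·D·BA·CD·BA·CD·BA·DC·D·BA·CD·BA·CD·BA·DC·D·BA·CD·BA·DC·D·CD·BA·DC·D
    A ↦ D
    B ↦ DC
    C ↦ CD
    D ↦ BA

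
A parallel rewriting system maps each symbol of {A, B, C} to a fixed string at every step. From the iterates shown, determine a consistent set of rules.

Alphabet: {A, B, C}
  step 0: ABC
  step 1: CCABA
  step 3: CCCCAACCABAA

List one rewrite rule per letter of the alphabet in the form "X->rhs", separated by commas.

A->CC, B->AB, C->A

  step 0 ⇒ step 1: ABC ⇒ CC·AB·A
    A ↦ CC
    B ↦ AB
    C ↦ A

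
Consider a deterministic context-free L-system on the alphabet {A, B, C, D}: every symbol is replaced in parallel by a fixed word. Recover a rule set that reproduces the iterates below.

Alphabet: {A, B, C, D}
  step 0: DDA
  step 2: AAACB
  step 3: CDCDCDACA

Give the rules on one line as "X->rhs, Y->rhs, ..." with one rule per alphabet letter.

A->CD, B->A, C->AC, D->B

  step 2 ⇒ step 3: AAACB ⇒ CD·CD·CD·AC·A
    A ↦ CD
    B ↦ A
    C ↦ AC
    D ↦ B  (constrained at step 0)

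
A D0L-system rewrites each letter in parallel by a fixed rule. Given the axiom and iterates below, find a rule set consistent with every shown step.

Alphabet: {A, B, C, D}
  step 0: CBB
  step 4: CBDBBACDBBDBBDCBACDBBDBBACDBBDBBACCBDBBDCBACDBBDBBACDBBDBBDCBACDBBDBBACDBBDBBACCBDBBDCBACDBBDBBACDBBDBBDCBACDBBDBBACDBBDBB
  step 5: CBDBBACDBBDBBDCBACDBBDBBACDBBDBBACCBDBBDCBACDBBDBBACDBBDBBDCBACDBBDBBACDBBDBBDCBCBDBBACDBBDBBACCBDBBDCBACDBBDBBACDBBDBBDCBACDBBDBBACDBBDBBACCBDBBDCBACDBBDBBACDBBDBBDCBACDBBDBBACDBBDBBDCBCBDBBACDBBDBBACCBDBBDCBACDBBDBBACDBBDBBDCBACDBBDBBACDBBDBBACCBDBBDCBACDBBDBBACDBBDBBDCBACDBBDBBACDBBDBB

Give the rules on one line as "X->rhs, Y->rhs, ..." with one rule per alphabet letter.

  step 4 ⇒ step 5: CBDBBACDBBDBBDCBACDBBDBBACDBBDBBACCBDBBDCBACDBBDBBACDBBDBBDCBACDBBDBBACDBBDBBACCBDBBDCBACDBBDBBACDBBDBBDCBACDBBDBBACDBBDBB ⇒ CB·DBB·AC·DBB·DBB·D·CB·AC·DBB·DBB·AC·DBB·DBB·AC·CB·DBB·D·CB·AC·DBB·DBB·AC·DBB·DBB·D·CB·AC·DBB·DBB·AC·DBB·DBB·D·CB·CB·DBB·AC·DBB·DBB·AC·CB·DBB·D·CB·AC·DBB·DBB·AC·DBB·DBB·D·CB·AC·DBB·DBB·AC·DBB·DBB·AC·CB·DBB·D·CB·AC·DBB·DBB·AC·DBB·DBB·D·CB·AC·DBB·DBB·AC·DBB·DBB·D·CB·CB·DBB·AC·DBB·DBB·AC·CB·DBB·D·CB·AC·DBB·DBB·AC·DBB·DBB·D·CB·AC·DBB·DBB·AC·DBB·DBB·AC·CB·DBB·D·CB·AC·DBB·DBB·AC·DBB·DBB·D·CB·AC·DBB·DBB·AC·DBB·DBB
    A ↦ D
    B ↦ DBB
    C ↦ CB
    D ↦ AC

A->D, B->DBB, C->CB, D->AC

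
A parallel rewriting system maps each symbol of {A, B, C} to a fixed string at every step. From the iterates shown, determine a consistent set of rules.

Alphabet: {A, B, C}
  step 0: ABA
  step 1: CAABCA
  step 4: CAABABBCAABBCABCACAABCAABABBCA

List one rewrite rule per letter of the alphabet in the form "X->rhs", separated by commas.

  step 0 ⇒ step 1: ABA ⇒ CA·AB·CA
    A ↦ CA
    B ↦ AB
    C ↦ B  (constrained at step 1)

A->CA, B->AB, C->B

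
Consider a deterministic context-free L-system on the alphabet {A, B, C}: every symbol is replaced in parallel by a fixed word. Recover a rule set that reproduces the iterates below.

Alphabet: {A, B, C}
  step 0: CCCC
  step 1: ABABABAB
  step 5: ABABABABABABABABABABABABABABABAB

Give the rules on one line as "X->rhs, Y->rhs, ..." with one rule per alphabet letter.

A->C, B->C, C->AB

  step 0 ⇒ step 1: CCCC ⇒ AB·AB·AB·AB
    C ↦ AB
    A ↦ C  (constrained at step 1)
    B ↦ C  (constrained at step 1)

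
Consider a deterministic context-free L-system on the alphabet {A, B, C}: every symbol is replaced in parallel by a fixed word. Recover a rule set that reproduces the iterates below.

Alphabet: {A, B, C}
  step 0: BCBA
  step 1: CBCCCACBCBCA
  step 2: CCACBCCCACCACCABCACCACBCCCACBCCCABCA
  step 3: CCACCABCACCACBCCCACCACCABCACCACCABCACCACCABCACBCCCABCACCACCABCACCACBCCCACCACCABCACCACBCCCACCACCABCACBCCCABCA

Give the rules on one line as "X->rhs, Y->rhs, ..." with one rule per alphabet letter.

  step 2 ⇒ step 3: CCACBCCCACCACCABCACCACBCCCACBCCCABCA ⇒ CCA·CCA·BCA·CCA·CBC·CCA·CCA·CCA·BCA·CCA·CCA·BCA·CCA·CCA·BCA·CBC·CCA·BCA·CCA·CCA·BCA·CCA·CBC·CCA·CCA·CCA·BCA·CCA·CBC·CCA·CCA·CCA·BCA·CBC·CCA·BCA
    A ↦ BCA
    B ↦ CBC
    C ↦ CCA

A->BCA, B->CBC, C->CCA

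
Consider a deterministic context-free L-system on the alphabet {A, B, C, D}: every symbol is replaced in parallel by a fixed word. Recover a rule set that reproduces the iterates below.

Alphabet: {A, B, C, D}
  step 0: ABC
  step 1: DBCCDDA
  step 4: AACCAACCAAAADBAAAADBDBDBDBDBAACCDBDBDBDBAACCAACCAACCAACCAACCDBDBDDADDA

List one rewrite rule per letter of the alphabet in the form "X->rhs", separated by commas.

A->DB, B->CC, C->DDA, D->AA

  step 0 ⇒ step 1: ABC ⇒ DB·CC·DDA
    A ↦ DB
    B ↦ CC
    C ↦ DDA
    D ↦ AA  (constrained at step 1)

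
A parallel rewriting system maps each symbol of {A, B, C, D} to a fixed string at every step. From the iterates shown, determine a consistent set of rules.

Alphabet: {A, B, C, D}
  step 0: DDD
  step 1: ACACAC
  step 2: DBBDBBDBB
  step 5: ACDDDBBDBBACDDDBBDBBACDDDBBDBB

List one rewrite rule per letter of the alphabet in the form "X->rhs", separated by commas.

A->D, B->D, C->BB, D->AC

  step 1 ⇒ step 2: ACACAC ⇒ D·BB·D·BB·D·BB
    A ↦ D
    C ↦ BB
    B ↦ D  (constrained at step 2)
  step 0 ⇒ step 1: DDD ⇒ AC·AC·AC
    D ↦ AC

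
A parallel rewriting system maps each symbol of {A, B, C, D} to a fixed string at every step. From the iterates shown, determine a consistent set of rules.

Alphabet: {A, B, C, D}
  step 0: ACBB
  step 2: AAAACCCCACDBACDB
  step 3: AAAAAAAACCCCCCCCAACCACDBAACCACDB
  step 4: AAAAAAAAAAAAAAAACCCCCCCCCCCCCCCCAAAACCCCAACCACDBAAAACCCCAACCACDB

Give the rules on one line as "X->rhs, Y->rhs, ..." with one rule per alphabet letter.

  step 3 ⇒ step 4: AAAAAAAACCCCCCCCAACCACDBAACCACDB ⇒ AA·AA·AA·AA·AA·AA·AA·AA·CC·CC·CC·CC·CC·CC·CC·CC·AA·AA·CC·CC·AA·CC·AC·DB·AA·AA·CC·CC·AA·CC·AC·DB
    A ↦ AA
    B ↦ DB
    C ↦ CC
    D ↦ AC

A->AA, B->DB, C->CC, D->AC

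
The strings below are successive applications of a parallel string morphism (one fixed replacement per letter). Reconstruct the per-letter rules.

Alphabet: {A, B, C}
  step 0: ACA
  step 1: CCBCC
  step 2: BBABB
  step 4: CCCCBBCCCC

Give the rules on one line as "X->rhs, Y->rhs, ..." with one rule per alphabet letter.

A->CC, B->A, C->B

  step 1 ⇒ step 2: CCBCC ⇒ B·B·A·B·B
    B ↦ A
    C ↦ B
  step 0 ⇒ step 1: ACA ⇒ CC·B·CC
    A ↦ CC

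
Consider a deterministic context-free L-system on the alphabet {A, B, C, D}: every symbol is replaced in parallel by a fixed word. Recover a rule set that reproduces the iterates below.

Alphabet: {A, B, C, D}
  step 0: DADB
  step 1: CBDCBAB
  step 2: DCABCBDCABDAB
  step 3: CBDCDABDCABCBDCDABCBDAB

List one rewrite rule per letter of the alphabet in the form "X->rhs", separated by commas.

  step 2 ⇒ step 3: DCABCBDCABDAB ⇒ CB·DC·D·AB·DC·AB·CB·DC·D·AB·CB·D·AB
    A ↦ D
    B ↦ AB
    C ↦ DC
    D ↦ CB

A->D, B->AB, C->DC, D->CB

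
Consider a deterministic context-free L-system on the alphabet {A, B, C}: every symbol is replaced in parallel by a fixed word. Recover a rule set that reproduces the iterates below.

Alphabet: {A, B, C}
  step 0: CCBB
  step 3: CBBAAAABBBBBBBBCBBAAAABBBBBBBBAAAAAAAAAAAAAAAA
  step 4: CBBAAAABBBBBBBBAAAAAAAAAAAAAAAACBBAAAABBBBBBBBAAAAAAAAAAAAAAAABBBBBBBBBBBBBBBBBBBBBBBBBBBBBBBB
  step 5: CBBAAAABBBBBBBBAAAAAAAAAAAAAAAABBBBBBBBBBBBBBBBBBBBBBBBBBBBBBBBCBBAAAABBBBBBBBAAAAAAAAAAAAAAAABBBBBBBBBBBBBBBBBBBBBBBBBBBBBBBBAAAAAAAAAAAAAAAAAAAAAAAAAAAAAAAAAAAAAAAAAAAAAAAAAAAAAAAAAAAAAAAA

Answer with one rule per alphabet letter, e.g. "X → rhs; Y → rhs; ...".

A->BB, B->AA, C->CBB

  step 4 ⇒ step 5: CBBAAAABBBBBBBBAAAAAAAAAAAAAAAACBBAAAABBBBBBBBAAAAAAAAAAAAAAAABBBBBBBBBBBBBBBBBBBBBBBBBBBBBBBB ⇒ CBB·AA·AA·BB·BB·BB·BB·AA·AA·AA·AA·AA·AA·AA·AA·BB·BB·BB·BB·BB·BB·BB·BB·BB·BB·BB·BB·BB·BB·BB·BB·CBB·AA·AA·BB·BB·BB·BB·AA·AA·AA·AA·AA·AA·AA·AA·BB·BB·BB·BB·BB·BB·BB·BB·BB·BB·BB·BB·BB·BB·BB·BB·AA·AA·AA·AA·AA·AA·AA·AA·AA·AA·AA·AA·AA·AA·AA·AA·AA·AA·AA·AA·AA·AA·AA·AA·AA·AA·AA·AA·AA·AA·AA·AA
    A ↦ BB
    B ↦ AA
    C ↦ CBB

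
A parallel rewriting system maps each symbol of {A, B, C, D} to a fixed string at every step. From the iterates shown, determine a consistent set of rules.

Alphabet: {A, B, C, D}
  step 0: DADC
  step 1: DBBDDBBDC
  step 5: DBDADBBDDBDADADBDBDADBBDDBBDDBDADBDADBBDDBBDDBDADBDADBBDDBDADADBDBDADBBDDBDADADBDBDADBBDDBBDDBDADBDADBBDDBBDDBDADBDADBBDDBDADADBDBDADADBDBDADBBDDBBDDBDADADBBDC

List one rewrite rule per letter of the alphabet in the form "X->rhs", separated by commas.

A->BD, B->DA, C->BDC, D->DB

  step 0 ⇒ step 1: DADC ⇒ DB·BD·DB·BDC
    A ↦ BD
    C ↦ BDC
    D ↦ DB
    B ↦ DA  (constrained at step 1)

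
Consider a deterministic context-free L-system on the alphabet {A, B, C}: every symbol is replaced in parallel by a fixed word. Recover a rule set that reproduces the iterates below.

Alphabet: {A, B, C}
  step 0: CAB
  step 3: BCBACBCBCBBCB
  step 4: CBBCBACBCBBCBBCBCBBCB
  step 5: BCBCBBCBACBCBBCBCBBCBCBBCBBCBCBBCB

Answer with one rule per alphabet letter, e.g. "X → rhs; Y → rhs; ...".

  step 4 ⇒ step 5: CBBCBACBCBBCBBCBCBBCB ⇒ B·CB·CB·B·CB·AC·B·CB·B·CB·CB·B·CB·CB·B·CB·B·CB·CB·B·CB
    A ↦ AC
    B ↦ CB
    C ↦ B

A->AC, B->CB, C->B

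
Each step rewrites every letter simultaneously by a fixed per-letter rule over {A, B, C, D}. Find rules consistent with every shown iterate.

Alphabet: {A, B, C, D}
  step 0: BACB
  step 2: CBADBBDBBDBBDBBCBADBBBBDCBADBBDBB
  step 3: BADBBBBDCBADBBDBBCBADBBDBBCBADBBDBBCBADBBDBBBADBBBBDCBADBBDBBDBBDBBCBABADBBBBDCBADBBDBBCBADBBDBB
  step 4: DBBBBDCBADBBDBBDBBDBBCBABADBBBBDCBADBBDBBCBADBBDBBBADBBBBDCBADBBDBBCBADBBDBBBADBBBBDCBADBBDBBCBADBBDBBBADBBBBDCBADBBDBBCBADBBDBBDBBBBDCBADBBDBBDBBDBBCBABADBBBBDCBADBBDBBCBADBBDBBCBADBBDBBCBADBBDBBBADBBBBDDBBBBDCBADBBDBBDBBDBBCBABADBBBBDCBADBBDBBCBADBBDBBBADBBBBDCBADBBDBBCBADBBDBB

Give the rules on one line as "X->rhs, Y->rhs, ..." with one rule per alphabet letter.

  step 3 ⇒ step 4: BADBBBBDCBADBBDBBCBADBBDBBCBADBBDBBCBADBBDBBBADBBBBDCBADBBDBBDBBDBBCBABADBBBBDCBADBBDBBCBADBBDBB ⇒ DBB·BBD·CBA·DBB·DBB·DBB·DBB·CBA·BA·DBB·BBD·CBA·DBB·DBB·CBA·DBB·DBB·BA·DBB·BBD·CBA·DBB·DBB·CBA·DBB·DBB·BA·DBB·BBD·CBA·DBB·DBB·CBA·DBB·DBB·BA·DBB·BBD·CBA·DBB·DBB·CBA·DBB·DBB·DBB·BBD·CBA·DBB·DBB·DBB·DBB·CBA·BA·DBB·BBD·CBA·DBB·DBB·CBA·DBB·DBB·CBA·DBB·DBB·CBA·DBB·DBB·BA·DBB·BBD·DBB·BBD·CBA·DBB·DBB·DBB·DBB·CBA·BA·DBB·BBD·CBA·DBB·DBB·CBA·DBB·DBB·BA·DBB·BBD·CBA·DBB·DBB·CBA·DBB·DBB
    A ↦ BBD
    B ↦ DBB
    C ↦ BA
    D ↦ CBA

A->BBD, B->DBB, C->BA, D->CBA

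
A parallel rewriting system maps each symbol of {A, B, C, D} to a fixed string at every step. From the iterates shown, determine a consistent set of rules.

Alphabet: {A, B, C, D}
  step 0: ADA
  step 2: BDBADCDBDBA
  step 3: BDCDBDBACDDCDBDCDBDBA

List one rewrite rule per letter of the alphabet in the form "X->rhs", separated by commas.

A->BA, B->BD, C->D, D->CD

  step 2 ⇒ step 3: BDBADCDBDBA ⇒ BD·CD·BD·BA·CD·D·CD·BD·CD·BD·BA
    A ↦ BA
    B ↦ BD
    C ↦ D
    D ↦ CD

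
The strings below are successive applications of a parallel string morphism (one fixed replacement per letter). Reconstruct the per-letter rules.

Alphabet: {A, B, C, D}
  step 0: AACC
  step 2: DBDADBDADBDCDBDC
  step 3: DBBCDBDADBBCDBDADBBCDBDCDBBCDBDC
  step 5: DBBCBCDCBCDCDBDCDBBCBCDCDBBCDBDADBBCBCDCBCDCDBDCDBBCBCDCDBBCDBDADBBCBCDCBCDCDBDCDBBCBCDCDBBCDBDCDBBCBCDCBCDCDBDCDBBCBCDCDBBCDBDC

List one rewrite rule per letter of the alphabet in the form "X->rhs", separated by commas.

A->DA, B->BC, C->DC, D->DB

  step 2 ⇒ step 3: DBDADBDADBDCDBDC ⇒ DB·BC·DB·DA·DB·BC·DB·DA·DB·BC·DB·DC·DB·BC·DB·DC
    A ↦ DA
    B ↦ BC
    C ↦ DC
    D ↦ DB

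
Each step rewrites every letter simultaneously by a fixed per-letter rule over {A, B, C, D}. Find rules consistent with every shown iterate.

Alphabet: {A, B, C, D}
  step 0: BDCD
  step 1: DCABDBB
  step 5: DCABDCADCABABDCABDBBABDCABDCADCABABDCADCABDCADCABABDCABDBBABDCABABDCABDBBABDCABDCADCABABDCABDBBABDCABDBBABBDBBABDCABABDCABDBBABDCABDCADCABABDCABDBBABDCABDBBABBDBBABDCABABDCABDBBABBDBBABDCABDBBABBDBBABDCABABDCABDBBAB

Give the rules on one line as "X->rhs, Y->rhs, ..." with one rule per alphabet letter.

A->BAB, B->DCA, C->DB, D->B

  step 0 ⇒ step 1: BDCD ⇒ DCA·B·DB·B
    B ↦ DCA
    C ↦ DB
    D ↦ B
    A ↦ BAB  (constrained at step 1)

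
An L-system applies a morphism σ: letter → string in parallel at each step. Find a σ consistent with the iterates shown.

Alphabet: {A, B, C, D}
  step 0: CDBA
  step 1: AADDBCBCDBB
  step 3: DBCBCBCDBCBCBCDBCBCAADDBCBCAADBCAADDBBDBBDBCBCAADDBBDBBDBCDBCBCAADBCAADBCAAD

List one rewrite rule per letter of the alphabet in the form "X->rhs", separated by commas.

A->DBB, B->BC, C->AAD, D->DBC

  step 0 ⇒ step 1: CDBA ⇒ AAD·DBC·BC·DBB
    A ↦ DBB
    B ↦ BC
    C ↦ AAD
    D ↦ DBC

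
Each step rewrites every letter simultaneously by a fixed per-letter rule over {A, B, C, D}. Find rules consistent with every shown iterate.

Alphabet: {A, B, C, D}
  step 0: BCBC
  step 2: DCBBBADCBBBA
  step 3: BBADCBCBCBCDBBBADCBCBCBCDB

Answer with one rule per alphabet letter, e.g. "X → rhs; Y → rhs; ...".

A->CDB, B->CB, C->D, D->BBA

  step 2 ⇒ step 3: DCBBBADCBBBA ⇒ BBA·D·CB·CB·CB·CDB·BBA·D·CB·CB·CB·CDB
    A ↦ CDB
    B ↦ CB
    C ↦ D
    D ↦ BBA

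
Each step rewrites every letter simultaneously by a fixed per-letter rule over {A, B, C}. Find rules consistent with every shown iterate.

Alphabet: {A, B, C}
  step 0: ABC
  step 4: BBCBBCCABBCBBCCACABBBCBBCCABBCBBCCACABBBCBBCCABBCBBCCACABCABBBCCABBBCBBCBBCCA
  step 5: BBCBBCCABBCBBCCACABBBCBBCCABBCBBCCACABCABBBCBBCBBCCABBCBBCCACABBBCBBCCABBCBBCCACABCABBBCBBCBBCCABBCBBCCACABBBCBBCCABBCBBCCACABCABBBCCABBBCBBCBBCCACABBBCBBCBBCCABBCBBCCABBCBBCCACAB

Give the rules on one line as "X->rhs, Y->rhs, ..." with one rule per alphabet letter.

  step 4 ⇒ step 5: BBCBBCCABBCBBCCACABBBCBBCCABBCBBCCACABBBCBBCCABBCBBCCACABCABBBCCABBBCBBCBBCCA ⇒ BBC·BBC·CA·BBC·BBC·CA·CA·B·BBC·BBC·CA·BBC·BBC·CA·CA·B·CA·B·BBC·BBC·BBC·CA·BBC·BBC·CA·CA·B·BBC·BBC·CA·BBC·BBC·CA·CA·B·CA·B·BBC·BBC·BBC·CA·BBC·BBC·CA·CA·B·BBC·BBC·CA·BBC·BBC·CA·CA·B·CA·B·BBC·CA·B·BBC·BBC·BBC·CA·CA·B·BBC·BBC·BBC·CA·BBC·BBC·CA·BBC·BBC·CA·CA·B
    A ↦ B
    B ↦ BBC
    C ↦ CA

A->B, B->BBC, C->CA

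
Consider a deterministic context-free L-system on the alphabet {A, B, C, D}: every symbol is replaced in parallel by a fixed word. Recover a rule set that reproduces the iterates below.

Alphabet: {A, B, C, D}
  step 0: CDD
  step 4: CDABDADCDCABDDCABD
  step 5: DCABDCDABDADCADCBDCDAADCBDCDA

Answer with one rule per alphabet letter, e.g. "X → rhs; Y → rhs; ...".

A->BD, B->CD, C->DC, D->A

  step 4 ⇒ step 5: CDABDADCDCABDDCABD ⇒ DC·A·BD·CD·A·BD·A·DC·A·DC·BD·CD·A·A·DC·BD·CD·A
    A ↦ BD
    B ↦ CD
    C ↦ DC
    D ↦ A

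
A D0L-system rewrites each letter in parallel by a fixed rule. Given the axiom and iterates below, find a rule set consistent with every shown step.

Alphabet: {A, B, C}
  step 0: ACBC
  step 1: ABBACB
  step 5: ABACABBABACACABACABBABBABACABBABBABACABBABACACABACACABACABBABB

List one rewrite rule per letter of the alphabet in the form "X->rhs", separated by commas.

A->AB, B->AC, C->B

  step 0 ⇒ step 1: ACBC ⇒ AB·B·AC·B
    A ↦ AB
    B ↦ AC
    C ↦ B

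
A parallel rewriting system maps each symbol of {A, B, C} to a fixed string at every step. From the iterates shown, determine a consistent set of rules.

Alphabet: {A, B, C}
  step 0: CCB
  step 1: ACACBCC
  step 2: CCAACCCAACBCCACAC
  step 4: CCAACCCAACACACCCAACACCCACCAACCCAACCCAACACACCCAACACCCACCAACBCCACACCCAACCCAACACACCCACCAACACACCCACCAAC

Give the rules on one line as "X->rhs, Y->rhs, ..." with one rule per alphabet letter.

A->CCA, B->BCC, C->AC

  step 1 ⇒ step 2: ACACBCC ⇒ CCA·AC·CCA·AC·BCC·AC·AC
    A ↦ CCA
    B ↦ BCC
    C ↦ AC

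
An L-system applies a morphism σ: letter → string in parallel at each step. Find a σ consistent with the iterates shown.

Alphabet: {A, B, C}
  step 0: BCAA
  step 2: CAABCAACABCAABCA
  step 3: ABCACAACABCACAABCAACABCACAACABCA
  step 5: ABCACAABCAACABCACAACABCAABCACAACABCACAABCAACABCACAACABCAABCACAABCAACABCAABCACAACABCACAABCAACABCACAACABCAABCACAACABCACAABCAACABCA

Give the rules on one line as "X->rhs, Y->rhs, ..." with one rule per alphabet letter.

  step 2 ⇒ step 3: CAABCAACABCAABCA ⇒ AB·CA·CA·AC·AB·CA·CA·AB·CA·AC·AB·CA·CA·AC·AB·CA
    A ↦ CA
    B ↦ AC
    C ↦ AB

A->CA, B->AC, C->AB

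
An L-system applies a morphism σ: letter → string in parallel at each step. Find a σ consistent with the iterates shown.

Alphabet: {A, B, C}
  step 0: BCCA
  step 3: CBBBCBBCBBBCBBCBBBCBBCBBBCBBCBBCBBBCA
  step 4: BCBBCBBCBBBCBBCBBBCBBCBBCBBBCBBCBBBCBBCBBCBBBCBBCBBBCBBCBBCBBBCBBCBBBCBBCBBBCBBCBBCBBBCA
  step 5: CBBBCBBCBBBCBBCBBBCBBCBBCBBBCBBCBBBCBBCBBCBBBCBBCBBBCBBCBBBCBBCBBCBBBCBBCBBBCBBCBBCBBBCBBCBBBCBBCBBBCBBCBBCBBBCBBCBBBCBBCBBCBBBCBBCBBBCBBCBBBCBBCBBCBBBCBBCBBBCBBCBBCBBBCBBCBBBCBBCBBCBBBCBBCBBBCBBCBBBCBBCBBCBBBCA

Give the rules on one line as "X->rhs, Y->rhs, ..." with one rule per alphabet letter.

A->CA, B->CBB, C->B

  step 4 ⇒ step 5: BCBBCBBCBBBCBBCBBBCBBCBBCBBBCBBCBBBCBBCBBCBBBCBBCBBBCBBCBBCBBBCBBCBBBCBBCBBBCBBCBBCBBBCA ⇒ CBB·B·CBB·CBB·B·CBB·CBB·B·CBB·CBB·CBB·B·CBB·CBB·B·CBB·CBB·CBB·B·CBB·CBB·B·CBB·CBB·B·CBB·CBB·CBB·B·CBB·CBB·B·CBB·CBB·CBB·B·CBB·CBB·B·CBB·CBB·B·CBB·CBB·CBB·B·CBB·CBB·B·CBB·CBB·CBB·B·CBB·CBB·B·CBB·CBB·B·CBB·CBB·CBB·B·CBB·CBB·B·CBB·CBB·CBB·B·CBB·CBB·B·CBB·CBB·CBB·B·CBB·CBB·B·CBB·CBB·B·CBB·CBB·CBB·B·CA
    A ↦ CA
    B ↦ CBB
    C ↦ B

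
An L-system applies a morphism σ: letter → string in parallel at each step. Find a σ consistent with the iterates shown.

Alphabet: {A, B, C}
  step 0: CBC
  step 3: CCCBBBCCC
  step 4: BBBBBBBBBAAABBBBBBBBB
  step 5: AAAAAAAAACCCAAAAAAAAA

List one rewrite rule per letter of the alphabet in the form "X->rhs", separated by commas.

A->C, B->A, C->BBB

  step 4 ⇒ step 5: BBBBBBBBBAAABBBBBBBBB ⇒ A·A·A·A·A·A·A·A·A·C·C·C·A·A·A·A·A·A·A·A·A
    A ↦ C
    B ↦ A
  step 3 ⇒ step 4: CCCBBBCCC ⇒ BBB·BBB·BBB·A·A·A·BBB·BBB·BBB
    C ↦ BBB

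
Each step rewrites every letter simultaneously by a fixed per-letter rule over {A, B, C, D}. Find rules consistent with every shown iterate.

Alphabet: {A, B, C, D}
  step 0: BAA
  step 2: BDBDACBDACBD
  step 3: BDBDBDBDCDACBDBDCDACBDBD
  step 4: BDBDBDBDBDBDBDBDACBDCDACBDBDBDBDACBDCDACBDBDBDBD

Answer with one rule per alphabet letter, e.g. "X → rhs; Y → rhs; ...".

A->CD, B->BD, C->AC, D->BD

  step 3 ⇒ step 4: BDBDBDBDCDACBDBDCDACBDBD ⇒ BD·BD·BD·BD·BD·BD·BD·BD·AC·BD·CD·AC·BD·BD·BD·BD·AC·BD·CD·AC·BD·BD·BD·BD
    A ↦ CD
    B ↦ BD
    C ↦ AC
    D ↦ BD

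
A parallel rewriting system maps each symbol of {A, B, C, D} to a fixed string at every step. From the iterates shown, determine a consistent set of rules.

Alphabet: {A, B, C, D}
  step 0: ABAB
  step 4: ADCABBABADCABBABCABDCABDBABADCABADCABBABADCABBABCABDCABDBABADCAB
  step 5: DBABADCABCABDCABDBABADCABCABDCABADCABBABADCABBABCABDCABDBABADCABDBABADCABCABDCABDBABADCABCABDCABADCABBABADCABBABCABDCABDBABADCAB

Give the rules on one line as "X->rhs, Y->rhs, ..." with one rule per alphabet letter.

  step 4 ⇒ step 5: ADCABBABADCABBABCABDCABDBABADCABADCABBABADCABBABCABDCABDBABADCAB ⇒ D·BAB·A·D·CAB·CAB·D·CAB·D·BAB·A·D·CAB·CAB·D·CAB·A·D·CAB·BAB·A·D·CAB·BAB·CAB·D·CAB·D·BAB·A·D·CAB·D·BAB·A·D·CAB·CAB·D·CAB·D·BAB·A·D·CAB·CAB·D·CAB·A·D·CAB·BAB·A·D·CAB·BAB·CAB·D·CAB·D·BAB·A·D·CAB
    A ↦ D
    B ↦ CAB
    C ↦ A
    D ↦ BAB

A->D, B->CAB, C->A, D->BAB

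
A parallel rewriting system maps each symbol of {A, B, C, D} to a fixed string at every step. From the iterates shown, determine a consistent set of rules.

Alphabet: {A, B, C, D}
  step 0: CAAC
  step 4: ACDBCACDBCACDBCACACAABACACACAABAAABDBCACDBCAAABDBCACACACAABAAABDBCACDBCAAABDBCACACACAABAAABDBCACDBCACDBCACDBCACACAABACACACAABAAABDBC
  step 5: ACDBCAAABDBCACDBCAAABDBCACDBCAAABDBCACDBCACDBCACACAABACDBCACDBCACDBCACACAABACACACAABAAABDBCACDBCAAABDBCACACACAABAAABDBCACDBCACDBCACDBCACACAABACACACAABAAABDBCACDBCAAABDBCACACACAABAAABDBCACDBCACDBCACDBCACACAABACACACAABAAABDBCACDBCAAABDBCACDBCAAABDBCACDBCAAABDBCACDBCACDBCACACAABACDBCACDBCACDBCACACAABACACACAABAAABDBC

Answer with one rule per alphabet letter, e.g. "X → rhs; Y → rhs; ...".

A->AC, B->AAB, C->DBC, D->A

  step 4 ⇒ step 5: ACDBCACDBCACDBCACACAABACACACAABAAABDBCACDBCAAABDBCACACACAABAAABDBCACDBCAAABDBCACACACAABAAABDBCACDBCACDBCACDBCACACAABACACACAABAAABDBC ⇒ AC·DBC·A·AAB·DBC·AC·DBC·A·AAB·DBC·AC·DBC·A·AAB·DBC·AC·DBC·AC·DBC·AC·AC·AAB·AC·DBC·AC·DBC·AC·DBC·AC·AC·AAB·AC·AC·AC·AAB·A·AAB·DBC·AC·DBC·A·AAB·DBC·AC·AC·AC·AAB·A·AAB·DBC·AC·DBC·AC·DBC·AC·DBC·AC·AC·AAB·AC·AC·AC·AAB·A·AAB·DBC·AC·DBC·A·AAB·DBC·AC·AC·AC·AAB·A·AAB·DBC·AC·DBC·AC·DBC·AC·DBC·AC·AC·AAB·AC·AC·AC·AAB·A·AAB·DBC·AC·DBC·A·AAB·DBC·AC·DBC·A·AAB·DBC·AC·DBC·A·AAB·DBC·AC·DBC·AC·DBC·AC·AC·AAB·AC·DBC·AC·DBC·AC·DBC·AC·AC·AAB·AC·AC·AC·AAB·A·AAB·DBC
    A ↦ AC
    B ↦ AAB
    C ↦ DBC
    D ↦ A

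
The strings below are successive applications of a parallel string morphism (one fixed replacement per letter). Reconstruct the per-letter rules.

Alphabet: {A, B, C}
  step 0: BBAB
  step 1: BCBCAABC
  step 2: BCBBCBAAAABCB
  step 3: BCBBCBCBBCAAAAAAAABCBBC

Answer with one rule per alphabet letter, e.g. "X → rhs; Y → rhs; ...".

A->AA, B->BC, C->B

  step 2 ⇒ step 3: BCBBCBAAAABCB ⇒ BC·B·BC·BC·B·BC·AA·AA·AA·AA·BC·B·BC
    A ↦ AA
    B ↦ BC
    C ↦ B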